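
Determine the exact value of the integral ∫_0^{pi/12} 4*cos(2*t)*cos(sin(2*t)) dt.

2*sin(1/2)

Let u = sin(2*t), so du = 2*cos(2*t) dt. When t = 0, u = 0; when t = pi/12, u = 1/2.
The integral becomes 2·∫ cos(u) du from 0 to 1/2, with antiderivative 2*sin(u).
Back in t: F(t) = 2*sin(sin(2*t)).
Then F(pi/12) - F(0) = (2*sin(1/2)) - (0) = 2*sin(1/2).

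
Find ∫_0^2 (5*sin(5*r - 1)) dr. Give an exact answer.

cos(1) - cos(9)

Let u = 5*r - 1, so du = 5 dr. When r = 0, u = -1; when r = 2, u = 9.
The integral becomes ∫ sin(u) du from -1 to 9, with antiderivative -cos(u).
Back in r: F(r) = -cos(5*r - 1).
Then F(2) - F(0) = (-cos(9)) - (-cos(1)) = cos(1) - cos(9).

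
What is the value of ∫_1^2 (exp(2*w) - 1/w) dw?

-exp(2)/2 - log(2) + exp(4)/2

An antiderivative is F(w) = exp(2*w)/2 - log(w).
Then F(2) - F(1) = (-log(2) + exp(4)/2) - (exp(2)/2) = -exp(2)/2 - log(2) + exp(4)/2.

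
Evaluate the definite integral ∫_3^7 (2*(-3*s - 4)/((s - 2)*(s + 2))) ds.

-4*log(5) - 2*log(3)

Factor the denominator: s**2 - 4 = (s + 2)(s - 2).
Partial fractions: 2*(-3*s - 4)/((s - 2)*(s + 2)) = -1/(s + 2) - 5/(s - 2).
An antiderivative is F(s) = -5*log(s - 2) - log(s + 2).
Then F(7) - F(3) = (-5*log(5) - 2*log(3)) - (-log(5)) = -4*log(5) - 2*log(3).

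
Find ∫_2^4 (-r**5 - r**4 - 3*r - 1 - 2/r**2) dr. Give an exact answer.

By the power rule, an antiderivative is F(r) = -r**6/6 - r**5/5 - 3*r**2/2 - r + 2/r.
Then F(4) - F(2) = (-27449/30) - (-361/15) = -8909/10.

-8909/10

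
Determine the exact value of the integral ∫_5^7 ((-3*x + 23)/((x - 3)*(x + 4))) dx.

-5*log(11) + 2*log(2) + 10*log(3)

Factor the denominator: x**2 + x - 12 = (x + 4)(x - 3).
Partial fractions: (-3*x + 23)/((x - 3)*(x + 4)) = -5/(x + 4) + 2/(x - 3).
An antiderivative is F(x) = 2*log(x - 3) - 5*log(x + 4).
Then F(7) - F(5) = (-5*log(11) + 4*log(2)) - (-10*log(3) + 2*log(2)) = -5*log(11) + 2*log(2) + 10*log(3).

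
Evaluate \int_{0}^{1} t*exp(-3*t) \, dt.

(-4 + exp(3))*exp(-3)/9

Integrate by parts once (u = t, dv = exp(-3*t) dt).
An antiderivative is F(t) = (-3*t - 1)*exp(-3*t)/9.
Then F(1) - F(0) = (-4*exp(-3)/9) - (-1/9) = (-4 + exp(3))*exp(-3)/9.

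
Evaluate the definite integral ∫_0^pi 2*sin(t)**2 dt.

pi

Use the identity sin^2(t) = (1 - cos(2*t))/2.
An antiderivative is F(t) = t - sin(2*t)/2.
Then F(pi) - F(0) = (pi) - (0) = pi.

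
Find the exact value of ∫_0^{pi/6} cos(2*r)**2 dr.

sqrt(3)/16 + pi/12

Use the identity cos^2(2*r) = (1 + cos(4*r))/2.
An antiderivative is F(r) = r/2 + sin(4*r)/8.
Then F(pi/6) - F(0) = (sqrt(3)/16 + pi/12) - (0) = sqrt(3)/16 + pi/12.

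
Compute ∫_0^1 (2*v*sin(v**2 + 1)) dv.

-cos(2) + cos(1)

Let u = v**2 + 1, so du = 2*v dv. When v = 0, u = 1; when v = 1, u = 2.
The integral becomes ∫ sin(u) du from 1 to 2, with antiderivative -cos(u).
Back in v: F(v) = -cos(v**2 + 1).
Then F(1) - F(0) = (-cos(2)) - (-cos(1)) = -cos(2) + cos(1).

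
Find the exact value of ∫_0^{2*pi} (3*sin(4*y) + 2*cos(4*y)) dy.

0

An antiderivative is F(y) = sin(4*y)/2 - 3*cos(4*y)/4.
Then F(2*pi) - F(0) = (-3/4) - (-3/4) = 0.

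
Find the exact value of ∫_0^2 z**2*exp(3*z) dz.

-2/27 + 26*exp(6)/27

Integrate by parts twice (u = z^2, dv = exp(3*z) dz).
An antiderivative is F(z) = (9*z**2 - 6*z + 2)*exp(3*z)/27.
Then F(2) - F(0) = (26*exp(6)/27) - (2/27) = -2/27 + 26*exp(6)/27.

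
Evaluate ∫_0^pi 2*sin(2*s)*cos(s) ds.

8/3

Use the identity sin(2*s)cos(s) = [sin(3*s) + sin(s)]/2.
An antiderivative is F(s) = -cos(s) - cos(3*s)/3.
Then F(pi) - F(0) = (4/3) - (-4/3) = 8/3.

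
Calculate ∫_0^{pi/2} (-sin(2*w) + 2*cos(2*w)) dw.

-1

An antiderivative is F(w) = sin(2*w) + cos(2*w)/2.
Then F(pi/2) - F(0) = (-1/2) - (1/2) = -1.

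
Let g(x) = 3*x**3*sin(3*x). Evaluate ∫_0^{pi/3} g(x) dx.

Integrate by parts 3 times (u = x^3, dv = 3*sin(3*x) dx).
An antiderivative is F(x) = -x**3*cos(3*x) + x**2*sin(3*x) + 2*x*cos(3*x)/3 - 2*sin(3*x)/9.
Then F(pi/3) - F(0) = (pi*(-6 + pi**2)/27) - (0) = pi*(-6 + pi**2)/27.

pi*(-6 + pi**2)/27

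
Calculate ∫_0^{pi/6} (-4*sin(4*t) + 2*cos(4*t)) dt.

An antiderivative is F(t) = sin(4*t)/2 + cos(4*t).
Then F(pi/6) - F(0) = (-1/2 + sqrt(3)/4) - (1) = -3/2 + sqrt(3)/4.

-3/2 + sqrt(3)/4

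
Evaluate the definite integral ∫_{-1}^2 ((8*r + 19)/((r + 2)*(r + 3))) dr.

Factor the denominator: r**2 + 5*r + 6 = (r + 3)(r + 2).
Partial fractions: (8*r + 19)/((r + 2)*(r + 3)) = 5/(r + 3) + 3/(r + 2).
An antiderivative is F(r) = 3*log(r + 2) + 5*log(r + 3).
Then F(2) - F(-1) = (6*log(2) + 5*log(5)) - (log(32)) = log(2) + 5*log(5).

log(2) + 5*log(5)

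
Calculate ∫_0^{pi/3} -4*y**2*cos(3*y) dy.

Integrate by parts twice (u = y^2, dv = -4*cos(3*y) dy).
An antiderivative is F(y) = -4*y**2*sin(3*y)/3 - 8*y*cos(3*y)/9 + 8*sin(3*y)/27.
Then F(pi/3) - F(0) = (8*pi/27) - (0) = 8*pi/27.

8*pi/27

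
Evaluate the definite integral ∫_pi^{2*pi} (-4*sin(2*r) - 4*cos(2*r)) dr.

An antiderivative is F(r) = -2*sin(2*r) + 2*cos(2*r).
Then F(2*pi) - F(pi) = (2) - (2) = 0.

0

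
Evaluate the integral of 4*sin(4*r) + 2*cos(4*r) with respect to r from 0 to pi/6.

sqrt(3)/4 + 3/2

An antiderivative is F(r) = sin(4*r)/2 - cos(4*r).
Then F(pi/6) - F(0) = (sqrt(3)/4 + 1/2) - (-1) = sqrt(3)/4 + 3/2.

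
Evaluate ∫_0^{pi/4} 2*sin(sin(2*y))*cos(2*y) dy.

1 - cos(1)

Let u = sin(2*y), so du = 2*cos(2*y) dy. When y = 0, u = 0; when y = pi/4, u = 1.
The integral becomes ∫ sin(u) du from 0 to 1, with antiderivative -cos(u).
Back in y: F(y) = -cos(sin(2*y)).
Then F(pi/4) - F(0) = (-cos(1)) - (-1) = 1 - cos(1).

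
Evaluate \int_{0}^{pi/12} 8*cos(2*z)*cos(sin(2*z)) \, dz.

4*sin(1/2)

Let u = sin(2*z), so du = 2*cos(2*z) dz. When z = 0, u = 0; when z = pi/12, u = 1/2.
The integral becomes 4·∫ cos(u) du from 0 to 1/2, with antiderivative 4*sin(u).
Back in z: F(z) = 4*sin(sin(2*z)).
Then F(pi/12) - F(0) = (4*sin(1/2)) - (0) = 4*sin(1/2).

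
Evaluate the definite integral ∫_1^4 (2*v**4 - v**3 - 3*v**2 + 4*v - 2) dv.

By the power rule, an antiderivative is F(v) = 2*v**5/5 - v**4/4 - v**3 + 2*v**2 - 2*v.
Then F(4) - F(1) = (1528/5) - (-17/20) = 6129/20.

6129/20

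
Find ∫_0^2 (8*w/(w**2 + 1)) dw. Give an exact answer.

4*log(5)

Let u = w**2 + 1, so du = 2*w dw. When w = 0, u = 1; when w = 2, u = 5.
The integral becomes 4·∫ 1/u du from 1 to 5, with antiderivative 4*log(u).
Back in w: F(w) = 4*log(w**2 + 1).
Then F(2) - F(0) = (4*log(5)) - (0) = 4*log(5).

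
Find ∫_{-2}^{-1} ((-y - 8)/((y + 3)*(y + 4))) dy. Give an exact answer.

Factor the denominator: y**2 + 7*y + 12 = (y + 4)(y + 3).
Partial fractions: (-y - 8)/((y + 3)*(y + 4)) = 4/(y + 4) - 5/(y + 3).
An antiderivative is F(y) = -5*log(y + 3) + 4*log(y + 4).
Then F(-1) - F(-2) = (log(81/32)) - (log(16)) = -9*log(2) + 4*log(3).

-9*log(2) + 4*log(3)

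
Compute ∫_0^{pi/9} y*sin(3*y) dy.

Integrate by parts once (u = y, dv = sin(3*y) dy).
An antiderivative is F(y) = -y*cos(3*y)/3 + sin(3*y)/9.
Then F(pi/9) - F(0) = (-pi/54 + sqrt(3)/18) - (0) = -pi/54 + sqrt(3)/18.

-pi/54 + sqrt(3)/18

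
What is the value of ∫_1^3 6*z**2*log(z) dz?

-52/3 + 54*log(3)

Integrate by parts once (u = ln z, dv = 6*z**2 dz).
An antiderivative is F(z) = 2*z**3*(3*log(z) - 1)/3.
Then F(3) - F(1) = (-18 + 54*log(3)) - (-2/3) = -52/3 + 54*log(3).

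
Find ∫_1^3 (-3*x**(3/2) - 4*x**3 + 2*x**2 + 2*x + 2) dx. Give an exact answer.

-742/15 - 54*sqrt(3)/5

By the power rule, an antiderivative is F(x) = -6*x**(5/2)/5 - x**4 + 2*x**3/3 + x**2 + 2*x.
Then F(3) - F(1) = (-48 - 54*sqrt(3)/5) - (22/15) = -742/15 - 54*sqrt(3)/5.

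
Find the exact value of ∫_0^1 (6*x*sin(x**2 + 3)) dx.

3*cos(3) - 3*cos(4)

Let u = x**2 + 3, so du = 2*x dx. When x = 0, u = 3; when x = 1, u = 4.
The integral becomes 3·∫ sin(u) du from 3 to 4, with antiderivative -3*cos(u).
Back in x: F(x) = -3*cos(x**2 + 3).
Then F(1) - F(0) = (-3*cos(4)) - (-3*cos(3)) = 3*cos(3) - 3*cos(4).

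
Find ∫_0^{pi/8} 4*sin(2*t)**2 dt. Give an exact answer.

Use the identity sin^2(2*t) = (1 - cos(4*t))/2.
An antiderivative is F(t) = 2*t - sin(4*t)/2.
Then F(pi/8) - F(0) = (-1/2 + pi/4) - (0) = -1/2 + pi/4.

-1/2 + pi/4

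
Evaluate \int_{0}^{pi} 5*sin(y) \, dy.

10

An antiderivative is F(y) = -5*cos(y).
Then F(pi) - F(0) = (5) - (-5) = 10.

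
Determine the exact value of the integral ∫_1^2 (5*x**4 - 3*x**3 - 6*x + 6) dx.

67/4

By the power rule, an antiderivative is F(x) = x**5 - 3*x**4/4 - 3*x**2 + 6*x.
Then F(2) - F(1) = (20) - (13/4) = 67/4.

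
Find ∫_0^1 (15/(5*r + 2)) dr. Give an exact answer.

-3*log(2) + 3*log(7)

Let u = 5*r + 2, so du = 5 dr. When r = 0, u = 2; when r = 1, u = 7.
The integral becomes 3·∫ 1/u du from 2 to 7, with antiderivative 3*log(u).
Back in r: F(r) = 3*log(5*r + 2).
Then F(1) - F(0) = (3*log(7)) - (log(8)) = -3*log(2) + 3*log(7).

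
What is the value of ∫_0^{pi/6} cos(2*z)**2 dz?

Use the identity cos^2(2*z) = (1 + cos(4*z))/2.
An antiderivative is F(z) = z/2 + sin(4*z)/8.
Then F(pi/6) - F(0) = (sqrt(3)/16 + pi/12) - (0) = sqrt(3)/16 + pi/12.

sqrt(3)/16 + pi/12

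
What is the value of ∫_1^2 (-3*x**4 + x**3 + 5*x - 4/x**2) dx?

By the power rule, an antiderivative is F(x) = -3*x**5/5 + x**4/4 + 5*x**2/2 + 4/x.
Then F(2) - F(1) = (-16/5) - (123/20) = -187/20.

-187/20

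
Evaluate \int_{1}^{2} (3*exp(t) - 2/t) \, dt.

-3*exp(1) - log(4) + 3*exp(2)

An antiderivative is F(t) = 3*exp(t) - 2*log(t).
Then F(2) - F(1) = (-log(4) + 3*exp(2)) - (3*exp(1)) = -3*exp(1) - log(4) + 3*exp(2).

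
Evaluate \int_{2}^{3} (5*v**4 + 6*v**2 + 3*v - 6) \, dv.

By the power rule, an antiderivative is F(v) = v**5 + 2*v**3 + 3*v**2/2 - 6*v.
Then F(3) - F(2) = (585/2) - (42) = 501/2.

501/2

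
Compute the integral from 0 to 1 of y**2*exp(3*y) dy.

Integrate by parts twice (u = y^2, dv = exp(3*y) dy).
An antiderivative is F(y) = (9*y**2 - 6*y + 2)*exp(3*y)/27.
Then F(1) - F(0) = (5*exp(3)/27) - (2/27) = -2/27 + 5*exp(3)/27.

-2/27 + 5*exp(3)/27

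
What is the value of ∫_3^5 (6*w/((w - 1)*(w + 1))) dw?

Factor the denominator: w**2 - 1 = (w + 1)(w - 1).
Partial fractions: 6*w/((w - 1)*(w + 1)) = 3/(w + 1) + 3/(w - 1).
An antiderivative is F(w) = 3*log(w - 1) + 3*log(w + 1).
Then F(5) - F(3) = (3*log(3) + 9*log(2)) - (9*log(2)) = log(27).

log(27)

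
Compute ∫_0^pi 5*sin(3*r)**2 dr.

Use the identity sin^2(3*r) = (1 - cos(6*r))/2.
An antiderivative is F(r) = 5*r/2 - 5*sin(6*r)/12.
Then F(pi) - F(0) = (5*pi/2) - (0) = 5*pi/2.

5*pi/2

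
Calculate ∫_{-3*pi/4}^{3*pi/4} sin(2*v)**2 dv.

Use the identity sin^2(2*v) = (1 - cos(4*v))/2.
An antiderivative is F(v) = v/2 - sin(4*v)/8.
Then F(3*pi/4) - F(-3*pi/4) = (3*pi/8) - (-3*pi/8) = 3*pi/4.

3*pi/4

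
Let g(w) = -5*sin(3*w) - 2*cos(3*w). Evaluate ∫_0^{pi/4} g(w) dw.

An antiderivative is F(w) = -2*sin(3*w)/3 + 5*cos(3*w)/3.
Then F(pi/4) - F(0) = (-7*sqrt(2)/6) - (5/3) = -5/3 - 7*sqrt(2)/6.

-5/3 - 7*sqrt(2)/6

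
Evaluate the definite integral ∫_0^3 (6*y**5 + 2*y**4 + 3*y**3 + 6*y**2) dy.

18819/20

By the power rule, an antiderivative is F(y) = y**6 + 2*y**5/5 + 3*y**4/4 + 2*y**3.
Then F(3) - F(0) = (18819/20) - (0) = 18819/20.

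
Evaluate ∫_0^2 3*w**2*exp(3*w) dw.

Integrate by parts twice (u = w^2, dv = 3*exp(3*w) dw).
An antiderivative is F(w) = (9*w**2 - 6*w + 2)*exp(3*w)/9.
Then F(2) - F(0) = (26*exp(6)/9) - (2/9) = -2/9 + 26*exp(6)/9.

-2/9 + 26*exp(6)/9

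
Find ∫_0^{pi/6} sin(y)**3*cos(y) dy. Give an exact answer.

1/64

Let u = sin(y), so du = cos(y) dy. When y = 0, u = 0; when y = pi/6, u = 1/2.
The integral becomes ∫ u**3 du from 0 to 1/2, with antiderivative u**4/4.
Back in y: F(y) = sin(y)**4/4.
Then F(pi/6) - F(0) = (1/64) - (0) = 1/64.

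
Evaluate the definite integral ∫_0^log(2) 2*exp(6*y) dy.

21

Let u = exp(y), so du = exp(y) dy. When y = 0, u = 1; when y = log(2), u = 2.
The integral becomes 2·∫ u**5 du from 1 to 2, with antiderivative u**6/3.
Back in y: F(y) = exp(6*y)/3.
Then F(log(2)) - F(0) = (64/3) - (1/3) = 21.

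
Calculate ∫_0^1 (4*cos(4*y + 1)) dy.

sin(5) - sin(1)

Let u = 4*y + 1, so du = 4 dy. When y = 0, u = 1; when y = 1, u = 5.
The integral becomes ∫ cos(u) du from 1 to 5, with antiderivative sin(u).
Back in y: F(y) = sin(4*y + 1).
Then F(1) - F(0) = (sin(5)) - (sin(1)) = sin(5) - sin(1).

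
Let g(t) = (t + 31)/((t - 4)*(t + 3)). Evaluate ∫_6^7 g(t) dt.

Factor the denominator: t**2 - t - 12 = (t + 3)(t - 4).
Partial fractions: (t + 31)/((t - 4)*(t + 3)) = -4/(t + 3) + 5/(t - 4).
An antiderivative is F(t) = 5*log(t - 4) - 4*log(t + 3).
Then F(7) - F(6) = (-4*log(5) - 4*log(2) + 5*log(3)) - (-8*log(3) + 5*log(2)) = -4*log(5) - 9*log(2) + 13*log(3).

-4*log(5) - 9*log(2) + 13*log(3)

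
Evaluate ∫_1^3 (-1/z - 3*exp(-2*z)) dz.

-log(3) - 3*exp(-2)/2 + 3*exp(-6)/2

An antiderivative is F(z) = -log(z) + 3*exp(-2*z)/2.
Then F(3) - F(1) = (-log(3) + 3*exp(-6)/2) - (3*exp(-2)/2) = -log(3) - 3*exp(-2)/2 + 3*exp(-6)/2.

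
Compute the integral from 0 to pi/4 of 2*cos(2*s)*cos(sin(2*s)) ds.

Let u = sin(2*s), so du = 2*cos(2*s) ds. When s = 0, u = 0; when s = pi/4, u = 1.
The integral becomes ∫ cos(u) du from 0 to 1, with antiderivative sin(u).
Back in s: F(s) = sin(sin(2*s)).
Then F(pi/4) - F(0) = (sin(1)) - (0) = sin(1).

sin(1)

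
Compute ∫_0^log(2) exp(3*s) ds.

7/3

Let u = exp(s), so du = exp(s) ds. When s = 0, u = 1; when s = log(2), u = 2.
The integral becomes ∫ u**2 du from 1 to 2, with antiderivative u**3/3.
Back in s: F(s) = exp(3*s)/3.
Then F(log(2)) - F(0) = (8/3) - (1/3) = 7/3.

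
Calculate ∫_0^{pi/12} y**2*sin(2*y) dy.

Integrate by parts twice (u = y^2, dv = sin(2*y) dy).
An antiderivative is F(y) = -y**2*cos(2*y)/2 + y*sin(2*y)/2 + cos(2*y)/4.
Then F(pi/12) - F(0) = (-sqrt(3)*pi**2/576 + pi/48 + sqrt(3)/8) - (1/4) = -1/4 - sqrt(3)*pi**2/576 + pi/48 + sqrt(3)/8.

-1/4 - sqrt(3)*pi**2/576 + pi/48 + sqrt(3)/8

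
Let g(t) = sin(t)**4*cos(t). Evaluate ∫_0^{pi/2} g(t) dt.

1/5

Let u = sin(t), so du = cos(t) dt. When t = 0, u = 0; when t = pi/2, u = 1.
The integral becomes ∫ u**4 du from 0 to 1, with antiderivative u**5/5.
Back in t: F(t) = sin(t)**5/5.
Then F(pi/2) - F(0) = (1/5) - (0) = 1/5.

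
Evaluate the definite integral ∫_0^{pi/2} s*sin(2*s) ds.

Integrate by parts once (u = s, dv = sin(2*s) ds).
An antiderivative is F(s) = -s*cos(2*s)/2 + sin(2*s)/4.
Then F(pi/2) - F(0) = (pi/4) - (0) = pi/4.

pi/4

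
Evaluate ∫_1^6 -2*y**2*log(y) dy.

-144*log(3) - 144*log(2) + 430/9

Integrate by parts once (u = ln y, dv = -2*y**2 dy).
An antiderivative is F(y) = -2*y**3*(3*log(y) - 1)/9.
Then F(6) - F(1) = (-144*log(3) - 144*log(2) + 48) - (2/9) = -144*log(3) - 144*log(2) + 430/9.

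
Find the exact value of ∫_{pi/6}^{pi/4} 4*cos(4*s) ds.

-sqrt(3)/2

An antiderivative is F(s) = sin(4*s).
Then F(pi/4) - F(pi/6) = (0) - (sqrt(3)/2) = -sqrt(3)/2.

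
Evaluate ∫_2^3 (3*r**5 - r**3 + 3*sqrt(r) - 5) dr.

-4*sqrt(2) + 6*sqrt(3) + 1245/4

By the power rule, an antiderivative is F(r) = r**6/2 - r**4/4 + 2*r**(3/2) - 5*r.
Then F(3) - F(2) = (6*sqrt(3) + 1317/4) - (4*sqrt(2) + 18) = -4*sqrt(2) + 6*sqrt(3) + 1245/4.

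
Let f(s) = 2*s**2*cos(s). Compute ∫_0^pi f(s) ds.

Integrate by parts twice (u = s^2, dv = 2*cos(s) ds).
An antiderivative is F(s) = 2*s**2*sin(s) + 4*s*cos(s) - 4*sin(s).
Then F(pi) - F(0) = (-4*pi) - (0) = -4*pi.

-4*pi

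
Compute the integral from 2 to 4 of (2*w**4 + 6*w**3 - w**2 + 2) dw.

11132/15

By the power rule, an antiderivative is F(w) = 2*w**5/5 + 3*w**4/2 - w**3/3 + 2*w.
Then F(4) - F(2) = (11704/15) - (572/15) = 11132/15.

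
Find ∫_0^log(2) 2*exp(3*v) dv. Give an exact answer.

14/3

Let u = exp(v), so du = exp(v) dv. When v = 0, u = 1; when v = log(2), u = 2.
The integral becomes 2·∫ u**2 du from 1 to 2, with antiderivative 2*u**3/3.
Back in v: F(v) = 2*exp(3*v)/3.
Then F(log(2)) - F(0) = (16/3) - (2/3) = 14/3.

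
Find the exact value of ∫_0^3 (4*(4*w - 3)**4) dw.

Let u = 4*w - 3, so du = 4 dw. When w = 0, u = -3; when w = 3, u = 9.
The integral becomes ∫ u**4 du from -3 to 9, with antiderivative u**5/5.
Back in w: F(w) = (4*w - 3)**5/5.
Then F(3) - F(0) = (59049/5) - (-243/5) = 59292/5.

59292/5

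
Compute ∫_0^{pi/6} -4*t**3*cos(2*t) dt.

-3/4 - pi**2/24 - sqrt(3)*pi**3/216 + sqrt(3)*pi/4

Integrate by parts 3 times (u = t^3, dv = -4*cos(2*t) dt).
An antiderivative is F(t) = -2*t**3*sin(2*t) - 3*t**2*cos(2*t) + 3*t*sin(2*t) + 3*cos(2*t)/2.
Then F(pi/6) - F(0) = (-pi**2/24 - sqrt(3)*pi**3/216 + 3/4 + sqrt(3)*pi/4) - (3/2) = -3/4 - pi**2/24 - sqrt(3)*pi**3/216 + sqrt(3)*pi/4.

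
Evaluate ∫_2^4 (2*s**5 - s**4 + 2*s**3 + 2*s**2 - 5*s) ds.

19094/15

By the power rule, an antiderivative is F(s) = s**6/3 - s**5/5 + s**4/2 + 2*s**3/3 - 5*s**2/2.
Then F(4) - F(2) = (6456/5) - (274/15) = 19094/15.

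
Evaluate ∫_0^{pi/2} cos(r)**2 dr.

pi/4

Use the identity cos^2(r) = (1 + cos(2*r))/2.
An antiderivative is F(r) = r/2 + sin(2*r)/4.
Then F(pi/2) - F(0) = (pi/4) - (0) = pi/4.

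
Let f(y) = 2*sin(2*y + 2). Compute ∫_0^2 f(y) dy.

Let u = 2*y + 2, so du = 2 dy. When y = 0, u = 2; when y = 2, u = 6.
The integral becomes ∫ sin(u) du from 2 to 6, with antiderivative -cos(u).
Back in y: F(y) = -cos(2*y + 2).
Then F(2) - F(0) = (-cos(6)) - (-cos(2)) = -cos(6) + cos(2).

-cos(6) + cos(2)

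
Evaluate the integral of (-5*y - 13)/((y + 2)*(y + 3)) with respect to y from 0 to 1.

-log(6)

Factor the denominator: y**2 + 5*y + 6 = (y + 3)(y + 2).
Partial fractions: (-5*y - 13)/((y + 2)*(y + 3)) = -2/(y + 3) - 3/(y + 2).
An antiderivative is F(y) = -3*log(y + 2) - 2*log(y + 3).
Then F(1) - F(0) = (-3*log(3) - 4*log(2)) - (-log(72)) = -log(6).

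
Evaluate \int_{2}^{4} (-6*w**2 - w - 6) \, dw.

-130

By the power rule, an antiderivative is F(w) = -2*w**3 - w**2/2 - 6*w.
Then F(4) - F(2) = (-160) - (-30) = -130.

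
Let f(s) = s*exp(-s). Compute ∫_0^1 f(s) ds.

1 - 2*exp(-1)

Integrate by parts once (u = s, dv = exp(-s) ds).
An antiderivative is F(s) = (-s - 1)*exp(-s).
Then F(1) - F(0) = (-2*exp(-1)) - (-1) = 1 - 2*exp(-1).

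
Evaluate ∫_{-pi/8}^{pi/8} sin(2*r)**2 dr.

-1/4 + pi/8

Use the identity sin^2(2*r) = (1 - cos(4*r))/2.
An antiderivative is F(r) = r/2 - sin(4*r)/8.
Then F(pi/8) - F(-pi/8) = (-1/8 + pi/16) - (1/8 - pi/16) = -1/4 + pi/8.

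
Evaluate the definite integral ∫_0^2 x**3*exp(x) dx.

6 + 2*exp(2)

Integrate by parts 3 times (u = x^3, dv = exp(x) dx).
An antiderivative is F(x) = (x**3 - 3*x**2 + 6*x - 6)*exp(x).
Then F(2) - F(0) = (2*exp(2)) - (-6) = 6 + 2*exp(2).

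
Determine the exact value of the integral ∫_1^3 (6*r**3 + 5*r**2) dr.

By the power rule, an antiderivative is F(r) = 3*r**4/2 + 5*r**3/3.
Then F(3) - F(1) = (333/2) - (19/6) = 490/3.

490/3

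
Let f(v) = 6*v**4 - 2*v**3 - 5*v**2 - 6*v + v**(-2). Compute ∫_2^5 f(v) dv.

By the power rule, an antiderivative is F(v) = 6*v**5/5 - v**4/2 - 5*v**3/3 - 3*v**2 - 1/v.
Then F(5) - F(2) = (94619/30) - (137/30) = 15747/5.

15747/5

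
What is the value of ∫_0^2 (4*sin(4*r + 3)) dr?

cos(3) - cos(11)

Let u = 4*r + 3, so du = 4 dr. When r = 0, u = 3; when r = 2, u = 11.
The integral becomes ∫ sin(u) du from 3 to 11, with antiderivative -cos(u).
Back in r: F(r) = -cos(4*r + 3).
Then F(2) - F(0) = (-cos(11)) - (-cos(3)) = cos(3) - cos(11).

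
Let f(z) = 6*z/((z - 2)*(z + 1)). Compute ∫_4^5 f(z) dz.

-2*log(5) - 2*log(2) + 6*log(3)

Factor the denominator: z**2 - z - 2 = (z + 1)(z - 2).
Partial fractions: 6*z/((z - 2)*(z + 1)) = 2/(z + 1) + 4/(z - 2).
An antiderivative is F(z) = 4*log(z - 2) + 2*log(z + 1).
Then F(5) - F(4) = (2*log(2) + 6*log(3)) - (4*log(2) + 2*log(5)) = -2*log(5) - 2*log(2) + 6*log(3).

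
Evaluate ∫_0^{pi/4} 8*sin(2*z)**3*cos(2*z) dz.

Let u = sin(2*z), so du = 2*cos(2*z) dz. When z = 0, u = 0; when z = pi/4, u = 1.
The integral becomes 4·∫ u**3 du from 0 to 1, with antiderivative u**4.
Back in z: F(z) = sin(2*z)**4.
Then F(pi/4) - F(0) = (1) - (0) = 1.

1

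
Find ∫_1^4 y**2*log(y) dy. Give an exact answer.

-7 + 128*log(2)/3

Integrate by parts once (u = ln y, dv = y**2 dy).
An antiderivative is F(y) = y**3*(3*log(y) - 1)/9.
Then F(4) - F(1) = (-64/9 + 128*log(2)/3) - (-1/9) = -7 + 128*log(2)/3.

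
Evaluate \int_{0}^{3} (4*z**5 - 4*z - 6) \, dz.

450

By the power rule, an antiderivative is F(z) = 2*z**6/3 - 2*z**2 - 6*z.
Then F(3) - F(0) = (450) - (0) = 450.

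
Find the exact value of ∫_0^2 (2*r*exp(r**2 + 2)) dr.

Let u = r**2 + 2, so du = 2*r dr. When r = 0, u = 2; when r = 2, u = 6.
The integral becomes ∫ exp(u) du from 2 to 6, with antiderivative exp(u).
Back in r: F(r) = exp(r**2 + 2).
Then F(2) - F(0) = (exp(6)) - (exp(2)) = -exp(2) + exp(6).

-exp(2) + exp(6)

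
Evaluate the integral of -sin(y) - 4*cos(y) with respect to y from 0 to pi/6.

An antiderivative is F(y) = -4*sin(y) + cos(y).
Then F(pi/6) - F(0) = (-2 + sqrt(3)/2) - (1) = -3 + sqrt(3)/2.

-3 + sqrt(3)/2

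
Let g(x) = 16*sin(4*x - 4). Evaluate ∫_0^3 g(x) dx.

4*cos(4) - 4*cos(8)

Let u = 4*x - 4, so du = 4 dx. When x = 0, u = -4; when x = 3, u = 8.
The integral becomes 4·∫ sin(u) du from -4 to 8, with antiderivative -4*cos(u).
Back in x: F(x) = -4*cos(4*x - 4).
Then F(3) - F(0) = (-4*cos(8)) - (-4*cos(4)) = 4*cos(4) - 4*cos(8).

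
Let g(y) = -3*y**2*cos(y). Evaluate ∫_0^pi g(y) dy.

6*pi

Integrate by parts twice (u = y^2, dv = -3*cos(y) dy).
An antiderivative is F(y) = -3*y**2*sin(y) - 6*y*cos(y) + 6*sin(y).
Then F(pi) - F(0) = (6*pi) - (0) = 6*pi.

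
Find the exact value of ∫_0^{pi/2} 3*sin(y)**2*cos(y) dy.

1

Let u = sin(y), so du = cos(y) dy. When y = 0, u = 0; when y = pi/2, u = 1.
The integral becomes 3·∫ u**2 du from 0 to 1, with antiderivative u**3.
Back in y: F(y) = sin(y)**3.
Then F(pi/2) - F(0) = (1) - (0) = 1.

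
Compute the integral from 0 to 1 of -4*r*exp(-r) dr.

-4 + 8*exp(-1)

Integrate by parts once (u = r, dv = -4*exp(-r) dr).
An antiderivative is F(r) = (4*r + 4)*exp(-r).
Then F(1) - F(0) = (8*exp(-1)) - (4) = -4 + 8*exp(-1).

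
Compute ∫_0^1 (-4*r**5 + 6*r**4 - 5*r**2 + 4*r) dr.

13/15

By the power rule, an antiderivative is F(r) = -2*r**6/3 + 6*r**5/5 - 5*r**3/3 + 2*r**2.
Then F(1) - F(0) = (13/15) - (0) = 13/15.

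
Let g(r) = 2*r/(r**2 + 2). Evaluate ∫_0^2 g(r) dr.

log(3)

Let u = r**2 + 2, so du = 2*r dr. When r = 0, u = 2; when r = 2, u = 6.
The integral becomes ∫ 1/u du from 2 to 6, with antiderivative log(u).
Back in r: F(r) = log(r**2 + 2).
Then F(2) - F(0) = (log(6)) - (log(2)) = log(3).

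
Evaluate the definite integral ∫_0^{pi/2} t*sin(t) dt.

1

Integrate by parts once (u = t, dv = sin(t) dt).
An antiderivative is F(t) = -t*cos(t) + sin(t).
Then F(pi/2) - F(0) = (1) - (0) = 1.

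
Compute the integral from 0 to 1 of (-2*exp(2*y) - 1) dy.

-exp(2)

An antiderivative is F(y) = -exp(2*y) - y.
Then F(1) - F(0) = (-exp(2) - 1) - (-1) = -exp(2).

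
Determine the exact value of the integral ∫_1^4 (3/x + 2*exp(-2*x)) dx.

An antiderivative is F(x) = 3*log(x) - exp(-2*x).
Then F(4) - F(1) = (-exp(-8) + 6*log(2)) - (-exp(-2)) = -exp(-8) + exp(-2) + 6*log(2).

-exp(-8) + exp(-2) + 6*log(2)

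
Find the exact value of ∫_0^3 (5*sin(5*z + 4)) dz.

-cos(19) + cos(4)

Let u = 5*z + 4, so du = 5 dz. When z = 0, u = 4; when z = 3, u = 19.
The integral becomes ∫ sin(u) du from 4 to 19, with antiderivative -cos(u).
Back in z: F(z) = -cos(5*z + 4).
Then F(3) - F(0) = (-cos(19)) - (-cos(4)) = -cos(19) + cos(4).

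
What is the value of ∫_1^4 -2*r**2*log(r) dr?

14 - 256*log(2)/3

Integrate by parts once (u = ln r, dv = -2*r**2 dr).
An antiderivative is F(r) = -2*r**3*(3*log(r) - 1)/9.
Then F(4) - F(1) = (128/9 - 256*log(2)/3) - (2/9) = 14 - 256*log(2)/3.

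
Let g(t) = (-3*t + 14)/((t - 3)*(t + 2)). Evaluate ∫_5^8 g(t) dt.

-3*log(5) - 5*log(2) + 4*log(7)

Factor the denominator: t**2 - t - 6 = (t + 2)(t - 3).
Partial fractions: (-3*t + 14)/((t - 3)*(t + 2)) = -4/(t + 2) + 1/(t - 3).
An antiderivative is F(t) = log(t - 3) - 4*log(t + 2).
Then F(8) - F(5) = (-3*log(5) - 4*log(2)) - (-4*log(7) + log(2)) = -3*log(5) - 5*log(2) + 4*log(7).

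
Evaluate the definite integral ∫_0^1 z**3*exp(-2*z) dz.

3/8 - 19*exp(-2)/8

Integrate by parts 3 times (u = z^3, dv = exp(-2*z) dz).
An antiderivative is F(z) = (-4*z**3 - 6*z**2 - 6*z - 3)*exp(-2*z)/8.
Then F(1) - F(0) = (-19*exp(-2)/8) - (-3/8) = 3/8 - 19*exp(-2)/8.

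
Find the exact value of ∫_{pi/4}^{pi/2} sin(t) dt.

An antiderivative is F(t) = -cos(t).
Then F(pi/2) - F(pi/4) = (0) - (-sqrt(2)/2) = sqrt(2)/2.

sqrt(2)/2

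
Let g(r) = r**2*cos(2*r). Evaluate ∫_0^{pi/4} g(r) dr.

Integrate by parts twice (u = r^2, dv = cos(2*r) dr).
An antiderivative is F(r) = r**2*sin(2*r)/2 + r*cos(2*r)/2 - sin(2*r)/4.
Then F(pi/4) - F(0) = (-1/4 + pi**2/32) - (0) = -1/4 + pi**2/32.

-1/4 + pi**2/32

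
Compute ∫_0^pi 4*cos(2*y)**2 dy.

Use the identity cos^2(2*y) = (1 + cos(4*y))/2.
An antiderivative is F(y) = 2*y + sin(4*y)/2.
Then F(pi) - F(0) = (2*pi) - (0) = 2*pi.

2*pi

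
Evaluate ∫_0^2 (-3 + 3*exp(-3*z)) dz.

-5 - exp(-6)

An antiderivative is F(z) = -3*z - exp(-3*z).
Then F(2) - F(0) = (-6 - exp(-6)) - (-1) = -5 - exp(-6).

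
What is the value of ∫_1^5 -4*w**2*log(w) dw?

496/9 - 500*log(5)/3

Integrate by parts once (u = ln w, dv = -4*w**2 dw).
An antiderivative is F(w) = -4*w**3*(3*log(w) - 1)/9.
Then F(5) - F(1) = (500/9 - 500*log(5)/3) - (4/9) = 496/9 - 500*log(5)/3.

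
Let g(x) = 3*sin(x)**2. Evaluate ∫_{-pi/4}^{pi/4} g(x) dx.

-3/2 + 3*pi/4

Use the identity sin^2(x) = (1 - cos(2*x))/2.
An antiderivative is F(x) = 3*x/2 - 3*sin(2*x)/4.
Then F(pi/4) - F(-pi/4) = (-3/4 + 3*pi/8) - (3/4 - 3*pi/8) = -3/2 + 3*pi/4.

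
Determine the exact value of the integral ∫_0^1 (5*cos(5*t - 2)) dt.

Let u = 5*t - 2, so du = 5 dt. When t = 0, u = -2; when t = 1, u = 3.
The integral becomes ∫ cos(u) du from -2 to 3, with antiderivative sin(u).
Back in t: F(t) = sin(5*t - 2).
Then F(1) - F(0) = (sin(3)) - (-sin(2)) = sin(3) + sin(2).

sin(3) + sin(2)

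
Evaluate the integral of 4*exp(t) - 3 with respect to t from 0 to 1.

An antiderivative is F(t) = -3*t + 4*exp(t).
Then F(1) - F(0) = (-3 + 4*E) - (4) = -7 + 4*E.

-7 + 4*E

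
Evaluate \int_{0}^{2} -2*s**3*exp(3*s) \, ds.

Integrate by parts 3 times (u = s^3, dv = -2*exp(3*s) ds).
An antiderivative is F(s) = (-18*s**3 + 18*s**2 - 12*s + 4)*exp(3*s)/27.
Then F(2) - F(0) = (-92*exp(6)/27) - (4/27) = -92*exp(6)/27 - 4/27.

-92*exp(6)/27 - 4/27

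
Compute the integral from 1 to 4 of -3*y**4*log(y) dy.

3069/25 - 6144*log(2)/5

Integrate by parts once (u = ln y, dv = -3*y**4 dy).
An antiderivative is F(y) = -3*y**5*(5*log(y) - 1)/25.
Then F(4) - F(1) = (3072/25 - 6144*log(2)/5) - (3/25) = 3069/25 - 6144*log(2)/5.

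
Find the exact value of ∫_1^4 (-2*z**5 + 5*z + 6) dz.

-2619/2

By the power rule, an antiderivative is F(z) = -z**6/3 + 5*z**2/2 + 6*z.
Then F(4) - F(1) = (-3904/3) - (49/6) = -2619/2.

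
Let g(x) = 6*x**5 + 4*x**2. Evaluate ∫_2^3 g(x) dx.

2071/3

By the power rule, an antiderivative is F(x) = x**6 + 4*x**3/3.
Then F(3) - F(2) = (765) - (224/3) = 2071/3.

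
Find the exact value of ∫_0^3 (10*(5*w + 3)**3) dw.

104895/2

Let u = 5*w + 3, so du = 5 dw. When w = 0, u = 3; when w = 3, u = 18.
The integral becomes 2·∫ u**3 du from 3 to 18, with antiderivative u**4/2.
Back in w: F(w) = (5*w + 3)**4/2.
Then F(3) - F(0) = (52488) - (81/2) = 104895/2.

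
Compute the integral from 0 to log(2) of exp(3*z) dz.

Let u = exp(z), so du = exp(z) dz. When z = 0, u = 1; when z = log(2), u = 2.
The integral becomes ∫ u**2 du from 1 to 2, with antiderivative u**3/3.
Back in z: F(z) = exp(3*z)/3.
Then F(log(2)) - F(0) = (8/3) - (1/3) = 7/3.

7/3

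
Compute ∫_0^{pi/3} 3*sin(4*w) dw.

9/8

An antiderivative is F(w) = -3*cos(4*w)/4.
Then F(pi/3) - F(0) = (3/8) - (-3/4) = 9/8.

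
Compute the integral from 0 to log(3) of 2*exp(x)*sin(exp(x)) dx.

2*cos(1) - 2*cos(3)

Let u = exp(x), so du = exp(x) dx. When x = 0, u = 1; when x = log(3), u = 3.
The integral becomes 2·∫ sin(u) du from 1 to 3, with antiderivative -2*cos(u).
Back in x: F(x) = -2*cos(exp(x)).
Then F(log(3)) - F(0) = (-2*cos(3)) - (-2*cos(1)) = 2*cos(1) - 2*cos(3).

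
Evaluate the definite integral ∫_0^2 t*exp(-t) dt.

Integrate by parts once (u = t, dv = exp(-t) dt).
An antiderivative is F(t) = (-t - 1)*exp(-t).
Then F(2) - F(0) = (-3*exp(-2)) - (-1) = 1 - 3*exp(-2).

1 - 3*exp(-2)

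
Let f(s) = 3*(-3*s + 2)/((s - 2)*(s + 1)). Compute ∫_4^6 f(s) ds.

-5*log(7) - 4*log(2) + 5*log(5)

Factor the denominator: s**2 - s - 2 = (s + 1)(s - 2).
Partial fractions: 3*(-3*s + 2)/((s - 2)*(s + 1)) = -5/(s + 1) - 4/(s - 2).
An antiderivative is F(s) = -4*log(s - 2) - 5*log(s + 1).
Then F(6) - F(4) = (-5*log(7) - 8*log(2)) - (-5*log(5) - 4*log(2)) = -5*log(7) - 4*log(2) + 5*log(5).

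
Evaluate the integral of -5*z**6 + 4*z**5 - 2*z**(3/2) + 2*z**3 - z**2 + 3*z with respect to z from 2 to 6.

-1177280/7 - 144*sqrt(6)/5 + 16*sqrt(2)/5

By the power rule, an antiderivative is F(z) = -5*z**7/7 + 2*z**6/3 - 4*z**(5/2)/5 + z**4/2 - z**3/3 + 3*z**2/2.
Then F(6) - F(2) = (-1177542/7 - 144*sqrt(6)/5) - (-262/7 - 16*sqrt(2)/5) = -1177280/7 - 144*sqrt(6)/5 + 16*sqrt(2)/5.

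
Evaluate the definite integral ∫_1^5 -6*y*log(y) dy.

Integrate by parts once (u = ln y, dv = -6*y dy).
An antiderivative is F(y) = -3*y**2*(2*log(y) - 1)/2.
Then F(5) - F(1) = (75/2 - 75*log(5)) - (3/2) = 36 - 75*log(5).

36 - 75*log(5)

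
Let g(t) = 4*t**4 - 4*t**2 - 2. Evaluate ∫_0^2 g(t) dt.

By the power rule, an antiderivative is F(t) = 4*t**5/5 - 4*t**3/3 - 2*t.
Then F(2) - F(0) = (164/15) - (0) = 164/15.

164/15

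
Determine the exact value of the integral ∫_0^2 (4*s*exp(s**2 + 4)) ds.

Let u = s**2 + 4, so du = 2*s ds. When s = 0, u = 4; when s = 2, u = 8.
The integral becomes 2·∫ exp(u) du from 4 to 8, with antiderivative 2*exp(u).
Back in s: F(s) = 2*exp(s**2 + 4).
Then F(2) - F(0) = (2*exp(8)) - (2*exp(4)) = -2*(1 - exp(4))*exp(4).

-2*(1 - exp(4))*exp(4)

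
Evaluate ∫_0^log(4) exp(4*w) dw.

Let u = exp(w), so du = exp(w) dw. When w = 0, u = 1; when w = log(4), u = 4.
The integral becomes ∫ u**3 du from 1 to 4, with antiderivative u**4/4.
Back in w: F(w) = exp(4*w)/4.
Then F(log(4)) - F(0) = (64) - (1/4) = 255/4.

255/4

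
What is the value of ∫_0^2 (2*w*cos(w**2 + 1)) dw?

sin(5) - sin(1)

Let u = w**2 + 1, so du = 2*w dw. When w = 0, u = 1; when w = 2, u = 5.
The integral becomes ∫ cos(u) du from 1 to 5, with antiderivative sin(u).
Back in w: F(w) = sin(w**2 + 1).
Then F(2) - F(0) = (sin(5)) - (sin(1)) = sin(5) - sin(1).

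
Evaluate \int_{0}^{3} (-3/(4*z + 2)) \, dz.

-3*log(7)/4

An antiderivative is F(z) = -3*log(4*z + 2)/4.
Then F(3) - F(0) = (-3*log(14)/4) - (-3*log(2)/4) = -3*log(7)/4.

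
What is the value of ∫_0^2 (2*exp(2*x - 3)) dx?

Let u = 2*x - 3, so du = 2 dx. When x = 0, u = -3; when x = 2, u = 1.
The integral becomes ∫ exp(u) du from -3 to 1, with antiderivative exp(u).
Back in x: F(x) = exp(2*x - 3).
Then F(2) - F(0) = (exp(1)) - (exp(-3)) = -(1 - exp(4))*exp(-3).

-(1 - exp(4))*exp(-3)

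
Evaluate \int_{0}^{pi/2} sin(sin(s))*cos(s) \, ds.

1 - cos(1)

Let u = sin(s), so du = cos(s) ds. When s = 0, u = 0; when s = pi/2, u = 1.
The integral becomes ∫ sin(u) du from 0 to 1, with antiderivative -cos(u).
Back in s: F(s) = -cos(sin(s)).
Then F(pi/2) - F(0) = (-cos(1)) - (-1) = 1 - cos(1).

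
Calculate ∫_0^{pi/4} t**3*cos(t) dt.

Integrate by parts 3 times (u = t^3, dv = cos(t) dt).
An antiderivative is F(t) = t**3*sin(t) + 3*t**2*cos(t) - 6*t*sin(t) - 6*cos(t).
Then F(pi/4) - F(0) = (sqrt(2)*(-384 - 96*pi + pi**3 + 12*pi**2)/128) - (-6) = -3*sqrt(2) - 3*sqrt(2)*pi/4 + sqrt(2)*pi**3/128 + 3*sqrt(2)*pi**2/32 + 6.

-3*sqrt(2) - 3*sqrt(2)*pi/4 + sqrt(2)*pi**3/128 + 3*sqrt(2)*pi**2/32 + 6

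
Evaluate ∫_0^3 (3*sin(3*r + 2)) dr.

Let u = 3*r + 2, so du = 3 dr. When r = 0, u = 2; when r = 3, u = 11.
The integral becomes ∫ sin(u) du from 2 to 11, with antiderivative -cos(u).
Back in r: F(r) = -cos(3*r + 2).
Then F(3) - F(0) = (-cos(11)) - (-cos(2)) = cos(2) - cos(11).

cos(2) - cos(11)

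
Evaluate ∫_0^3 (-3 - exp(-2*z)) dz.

An antiderivative is F(z) = -3*z + exp(-2*z)/2.
Then F(3) - F(0) = (-9 + exp(-6)/2) - (1/2) = -19/2 + exp(-6)/2.

-19/2 + exp(-6)/2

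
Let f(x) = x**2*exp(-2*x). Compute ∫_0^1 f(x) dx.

(-5 + exp(2))*exp(-2)/4

Integrate by parts twice (u = x^2, dv = exp(-2*x) dx).
An antiderivative is F(x) = (-2*x**2 - 2*x - 1)*exp(-2*x)/4.
Then F(1) - F(0) = (-5*exp(-2)/4) - (-1/4) = (-5 + exp(2))*exp(-2)/4.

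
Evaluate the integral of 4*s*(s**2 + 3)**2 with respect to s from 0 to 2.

632/3

Let u = s**2 + 3, so du = 2*s ds. When s = 0, u = 3; when s = 2, u = 7.
The integral becomes 2·∫ u**2 du from 3 to 7, with antiderivative 2*u**3/3.
Back in s: F(s) = 2*(s**2 + 3)**3/3.
Then F(2) - F(0) = (686/3) - (18) = 632/3.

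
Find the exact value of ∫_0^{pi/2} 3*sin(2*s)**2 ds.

Use the identity sin^2(2*s) = (1 - cos(4*s))/2.
An antiderivative is F(s) = 3*s/2 - 3*sin(4*s)/8.
Then F(pi/2) - F(0) = (3*pi/4) - (0) = 3*pi/4.

3*pi/4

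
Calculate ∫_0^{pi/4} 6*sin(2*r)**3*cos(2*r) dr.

Let u = sin(2*r), so du = 2*cos(2*r) dr. When r = 0, u = 0; when r = pi/4, u = 1.
The integral becomes 3·∫ u**3 du from 0 to 1, with antiderivative 3*u**4/4.
Back in r: F(r) = 3*sin(2*r)**4/4.
Then F(pi/4) - F(0) = (3/4) - (0) = 3/4.

3/4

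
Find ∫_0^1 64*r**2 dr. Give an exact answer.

Let u = 4*r, so du = 4 dr. When r = 0, u = 0; when r = 1, u = 4.
The integral becomes ∫ u**2 du from 0 to 4, with antiderivative u**3/3.
Back in r: F(r) = 64*r**3/3.
Then F(1) - F(0) = (64/3) - (0) = 64/3.

64/3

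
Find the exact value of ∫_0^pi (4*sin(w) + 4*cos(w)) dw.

An antiderivative is F(w) = 4*sin(w) - 4*cos(w).
Then F(pi) - F(0) = (4) - (-4) = 8.

8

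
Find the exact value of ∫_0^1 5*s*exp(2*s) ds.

Integrate by parts once (u = s, dv = 5*exp(2*s) ds).
An antiderivative is F(s) = (10*s - 5)*exp(2*s)/4.
Then F(1) - F(0) = (5*exp(2)/4) - (-5/4) = 5/4 + 5*exp(2)/4.

5/4 + 5*exp(2)/4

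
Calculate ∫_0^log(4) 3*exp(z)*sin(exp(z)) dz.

Let u = exp(z), so du = exp(z) dz. When z = 0, u = 1; when z = log(4), u = 4.
The integral becomes 3·∫ sin(u) du from 1 to 4, with antiderivative -3*cos(u).
Back in z: F(z) = -3*cos(exp(z)).
Then F(log(4)) - F(0) = (-3*cos(4)) - (-3*cos(1)) = 3*cos(1) - 3*cos(4).

3*cos(1) - 3*cos(4)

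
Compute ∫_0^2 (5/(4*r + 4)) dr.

An antiderivative is F(r) = 5*log(4*r + 4)/4.
Then F(2) - F(0) = (5*log(12)/4) - (5*log(2)/2) = 5*log(3)/4.

5*log(3)/4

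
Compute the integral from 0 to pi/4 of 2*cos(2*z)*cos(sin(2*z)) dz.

sin(1)

Let u = sin(2*z), so du = 2*cos(2*z) dz. When z = 0, u = 0; when z = pi/4, u = 1.
The integral becomes ∫ cos(u) du from 0 to 1, with antiderivative sin(u).
Back in z: F(z) = sin(sin(2*z)).
Then F(pi/4) - F(0) = (sin(1)) - (0) = sin(1).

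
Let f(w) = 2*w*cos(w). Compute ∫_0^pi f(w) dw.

Integrate by parts once (u = w, dv = 2*cos(w) dw).
An antiderivative is F(w) = 2*w*sin(w) + 2*cos(w).
Then F(pi) - F(0) = (-2) - (2) = -4.

-4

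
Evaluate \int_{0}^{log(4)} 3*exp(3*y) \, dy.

63

Let u = exp(y), so du = exp(y) dy. When y = 0, u = 1; when y = log(4), u = 4.
The integral becomes 3·∫ u**2 du from 1 to 4, with antiderivative u**3.
Back in y: F(y) = exp(3*y).
Then F(log(4)) - F(0) = (64) - (1) = 63.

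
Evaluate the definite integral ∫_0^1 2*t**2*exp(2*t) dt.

-1/2 + exp(2)/2

Integrate by parts twice (u = t^2, dv = 2*exp(2*t) dt).
An antiderivative is F(t) = (2*t**2 - 2*t + 1)*exp(2*t)/2.
Then F(1) - F(0) = (exp(2)/2) - (1/2) = -1/2 + exp(2)/2.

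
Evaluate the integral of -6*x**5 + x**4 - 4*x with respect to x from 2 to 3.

By the power rule, an antiderivative is F(x) = -x**6 + x**5/5 - 2*x**2.
Then F(3) - F(2) = (-3492/5) - (-328/5) = -3164/5.

-3164/5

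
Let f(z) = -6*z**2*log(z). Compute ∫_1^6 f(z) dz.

-432*log(3) - 432*log(2) + 430/3

Integrate by parts once (u = ln z, dv = -6*z**2 dz).
An antiderivative is F(z) = -2*z**3*(3*log(z) - 1)/3.
Then F(6) - F(1) = (-432*log(3) - 432*log(2) + 144) - (2/3) = -432*log(3) - 432*log(2) + 430/3.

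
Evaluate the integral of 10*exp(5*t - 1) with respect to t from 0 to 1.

Let u = 5*t - 1, so du = 5 dt. When t = 0, u = -1; when t = 1, u = 4.
The integral becomes 2·∫ exp(u) du from -1 to 4, with antiderivative 2*exp(u).
Back in t: F(t) = 2*exp(5*t - 1).
Then F(1) - F(0) = (2*exp(4)) - (2*exp(-1)) = -(2 - 2*exp(5))*exp(-1).

-(2 - 2*exp(5))*exp(-1)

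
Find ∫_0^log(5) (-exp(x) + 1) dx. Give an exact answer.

An antiderivative is F(x) = x - exp(x).
Then F(log(5)) - F(0) = (-5 + log(5)) - (-1) = -4 + log(5).

-4 + log(5)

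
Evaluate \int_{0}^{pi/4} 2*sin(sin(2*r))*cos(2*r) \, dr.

1 - cos(1)

Let u = sin(2*r), so du = 2*cos(2*r) dr. When r = 0, u = 0; when r = pi/4, u = 1.
The integral becomes ∫ sin(u) du from 0 to 1, with antiderivative -cos(u).
Back in r: F(r) = -cos(sin(2*r)).
Then F(pi/4) - F(0) = (-cos(1)) - (-1) = 1 - cos(1).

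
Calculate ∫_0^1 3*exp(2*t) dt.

An antiderivative is F(t) = 3*exp(2*t)/2.
Then F(1) - F(0) = (3*exp(2)/2) - (3/2) = -3/2 + 3*exp(2)/2.

-3/2 + 3*exp(2)/2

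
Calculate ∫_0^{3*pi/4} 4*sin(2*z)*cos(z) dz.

Use the identity sin(2*z)cos(z) = [sin(3*z) + sin(z)]/2.
An antiderivative is F(z) = -2*cos(z) - 2*cos(3*z)/3.
Then F(3*pi/4) - F(0) = (2*sqrt(2)/3) - (-8/3) = 2*sqrt(2)/3 + 8/3.

2*sqrt(2)/3 + 8/3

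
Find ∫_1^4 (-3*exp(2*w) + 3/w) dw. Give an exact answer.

-3*exp(8)/2 + log(64) + 3*exp(2)/2

An antiderivative is F(w) = -3*exp(2*w)/2 + 3*log(w).
Then F(4) - F(1) = (-3*exp(8)/2 + log(64)) - (-3*exp(2)/2) = -3*exp(8)/2 + log(64) + 3*exp(2)/2.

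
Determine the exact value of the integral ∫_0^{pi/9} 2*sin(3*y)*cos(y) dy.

-sin(pi/18)/4 + sin(pi/9)**2 + 1/4

Use the identity sin(3*y)cos(y) = [sin(4*y) + sin(2*y)]/2.
An antiderivative is F(y) = -cos(2*y)/2 - cos(4*y)/4.
Then F(pi/9) - F(0) = (-cos(2*pi/9)/2 - sin(pi/18)/4) - (-3/4) = -sin(pi/18)/4 + sin(pi/9)**2 + 1/4.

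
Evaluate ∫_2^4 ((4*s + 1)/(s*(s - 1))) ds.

Factor the denominator: s**2 - s = s(s - 1).
Partial fractions: (4*s + 1)/(s*(s - 1)) = -1/s + 5/(s - 1).
An antiderivative is F(s) = -log(s) + 5*log(s - 1).
Then F(4) - F(2) = (-2*log(2) + 5*log(3)) - (-log(2)) = -log(2) + 5*log(3).

-log(2) + 5*log(3)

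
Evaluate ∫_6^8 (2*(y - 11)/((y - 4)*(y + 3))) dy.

-8*log(3) - 2*log(2) + 4*log(11)

Factor the denominator: y**2 - y - 12 = (y + 3)(y - 4).
Partial fractions: 2*(y - 11)/((y - 4)*(y + 3)) = 4/(y + 3) - 2/(y - 4).
An antiderivative is F(y) = -2*log(y - 4) + 4*log(y + 3).
Then F(8) - F(6) = (-4*log(2) + 4*log(11)) - (-2*log(2) + 8*log(3)) = -8*log(3) - 2*log(2) + 4*log(11).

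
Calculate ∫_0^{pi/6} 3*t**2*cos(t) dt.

-3 + pi**2/24 + sqrt(3)*pi/2

Integrate by parts twice (u = t^2, dv = 3*cos(t) dt).
An antiderivative is F(t) = 3*t**2*sin(t) + 6*t*cos(t) - 6*sin(t).
Then F(pi/6) - F(0) = (-3 + pi**2/24 + sqrt(3)*pi/2) - (0) = -3 + pi**2/24 + sqrt(3)*pi/2.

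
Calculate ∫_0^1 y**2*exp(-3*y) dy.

2/27 - 17*exp(-3)/27

Integrate by parts twice (u = y^2, dv = exp(-3*y) dy).
An antiderivative is F(y) = (-9*y**2 - 6*y - 2)*exp(-3*y)/27.
Then F(1) - F(0) = (-17*exp(-3)/27) - (-2/27) = 2/27 - 17*exp(-3)/27.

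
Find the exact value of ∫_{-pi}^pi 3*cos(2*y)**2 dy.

3*pi

Use the identity cos^2(2*y) = (1 + cos(4*y))/2.
An antiderivative is F(y) = 3*y/2 + 3*sin(4*y)/8.
Then F(pi) - F(-pi) = (3*pi/2) - (-3*pi/2) = 3*pi.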